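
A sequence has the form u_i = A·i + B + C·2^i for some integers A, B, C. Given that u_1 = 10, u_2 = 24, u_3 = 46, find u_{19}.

2097262

At i = 1, 2, 3: A + B + 2C = 10; 2A + B + 4C = 24; 3A + B + 8C = 46.
Subtracting the first from the second: A + 2C = 14.
Subtracting the second from the third: A + 4C = 22.
Solving: C = 4, A = 6, then B = -4.
So u_i = 6·i + (-4) + 4·2^i; at i=19 this is 2097262.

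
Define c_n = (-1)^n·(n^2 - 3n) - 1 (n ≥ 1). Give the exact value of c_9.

(-1)^9 = -1; n^2 - 3n at n=9 is 54; so c_9 = -55.

-55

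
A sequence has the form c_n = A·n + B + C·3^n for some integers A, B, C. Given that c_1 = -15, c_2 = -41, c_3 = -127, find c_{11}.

-885695

Write the equations: A + B + 3C = -15; 2A + B + 9C = -41; 3A + B + 27C = -127.
Subtracting the first from the second: A + 6C = -26.
Subtracting the second from the third: A + 18C = -86.
Solving: C = -5, A = 4, then B = -4.
So c_n = 4·n + (-4) + (-5)·3^n; at n=11 this is -885695.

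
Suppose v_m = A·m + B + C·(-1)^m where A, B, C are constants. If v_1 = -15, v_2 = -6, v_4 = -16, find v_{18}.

-86

Plug in m = 1, 2, 4: A + B - C = -15; 2A + B + C = -6; 4A + B + C = -16.
Subtracting the first from the second: A + 2C = 9.
Subtracting the second from the third: 2A = -10.
Solving: C = 7, A = -5, then B = -3.
Hence v_{18} = -5·18 + (-3) + 7·1 = -86.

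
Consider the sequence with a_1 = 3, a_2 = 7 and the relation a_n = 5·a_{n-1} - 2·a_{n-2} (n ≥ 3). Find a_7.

Iterate the recurrence:
a_3 = 29; a_4 = 131; a_5 = 597; a_6 = 2723; a_7 = 12421.

12421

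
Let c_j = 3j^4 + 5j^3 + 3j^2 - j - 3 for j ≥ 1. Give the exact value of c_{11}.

50927

c_{11} = 3·11^4 + 5·11^3 + 3·11^2 - 1·11 - 3 = 50927.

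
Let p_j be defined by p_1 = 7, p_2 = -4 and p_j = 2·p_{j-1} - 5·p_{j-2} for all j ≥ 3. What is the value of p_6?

496

Iterate the recurrence:
p_3 = -43, p_4 = -66, p_5 = 83, p_6 = 496.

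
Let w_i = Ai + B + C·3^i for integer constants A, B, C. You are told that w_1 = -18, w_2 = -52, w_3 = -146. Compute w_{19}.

At i = 1, 2, 3: A + B + 3C = -18; 2A + B + 9C = -52; 3A + B + 27C = -146.
Subtracting the first from the second: A + 6C = -34.
Subtracting the second from the third: A + 18C = -94.
Solving: C = -5, A = -4, then B = 1.
Hence w_{19} = -4·19 + 1 + (-5)·1162261467 = -5811307410.

-5811307410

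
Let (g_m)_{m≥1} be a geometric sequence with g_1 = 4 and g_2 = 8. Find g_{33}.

Common ratio r = 2.
g_m = 4·2^(m-1).
g_{33} = 4·2^32 = 17179869184.

17179869184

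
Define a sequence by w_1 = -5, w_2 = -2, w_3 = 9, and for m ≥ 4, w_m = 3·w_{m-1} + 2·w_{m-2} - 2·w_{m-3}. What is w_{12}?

653343

w_4 = 33  w_5 = 121  w_6 = 411  w_7 = 1409  w_8 = 4807  w_9 = 16417  w_{10} = 56047  w_{11} = 191361  w_{12} = 653343.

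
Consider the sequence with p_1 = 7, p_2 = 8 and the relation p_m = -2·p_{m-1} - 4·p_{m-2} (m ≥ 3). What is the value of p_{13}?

28672

Step forward from the initial values:
p_3 = -44  p_4 = 56  p_5 = 64  …  p_{10} = 3584  p_{11} = 4096  p_{12} = -22528  p_{13} = 28672.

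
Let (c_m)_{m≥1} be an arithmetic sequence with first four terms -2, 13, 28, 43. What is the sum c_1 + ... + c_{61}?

Common difference d = 15.
c_m = -2 + (m - 1)·15.
c_{61} = 898; S = 61·(-2 + 898)/2 = 27328.

27328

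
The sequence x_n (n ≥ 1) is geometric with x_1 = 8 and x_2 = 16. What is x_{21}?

8388608

Common ratio r = 2.
x_n = 8·2^(n-1).
x_{21} = 8·2^20 = 8388608.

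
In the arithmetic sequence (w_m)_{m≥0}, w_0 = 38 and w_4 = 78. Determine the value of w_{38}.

Common difference d = (78 - 38) / (4 - 0) = 10.
w_m = 38 + (m - 0)·10.
w_{38} = 38 + 38·10 = 418.

418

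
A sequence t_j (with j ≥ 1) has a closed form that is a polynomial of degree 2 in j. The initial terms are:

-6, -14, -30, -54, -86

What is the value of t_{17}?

-1094

1st diffs: -8, -16, -24, -32.
2nd diffs: -8, -8, -8 (constant).
Newton forward-difference form: t_j = -6 + (-8)·C(j-1,1) + (-8)·C(j-1,2).
At j = 17: j-1 = 16, so t_{17} = -6 - 128 - 960 = -1094.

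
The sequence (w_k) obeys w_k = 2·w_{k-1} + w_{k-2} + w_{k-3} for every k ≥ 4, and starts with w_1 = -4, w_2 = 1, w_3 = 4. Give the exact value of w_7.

98

Iterate the recurrence:
w_4 = 5, w_5 = 15, w_6 = 39, w_7 = 98.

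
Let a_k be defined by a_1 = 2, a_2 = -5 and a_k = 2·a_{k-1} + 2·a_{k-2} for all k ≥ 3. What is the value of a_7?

Iterate the recurrence:
a_3 = -6; a_4 = -22; a_5 = -56; a_6 = -156; a_7 = -424.

-424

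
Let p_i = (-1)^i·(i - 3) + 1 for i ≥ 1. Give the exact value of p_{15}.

-11

(-1)^15 = -1; i - 3 at i=15 is 12; so p_{15} = -11.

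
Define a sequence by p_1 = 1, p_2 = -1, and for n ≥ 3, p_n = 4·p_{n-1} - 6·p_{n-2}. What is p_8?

824

p_3 = -10, p_4 = -34, p_5 = -76, p_6 = -100, p_7 = 56, p_8 = 824.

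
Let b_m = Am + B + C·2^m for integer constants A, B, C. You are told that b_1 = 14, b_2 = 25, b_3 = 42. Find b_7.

The three given values yield: A + B + 2C = 14; 2A + B + 4C = 25; 3A + B + 8C = 42.
Subtracting the first from the second: A + 2C = 11.
Subtracting the second from the third: A + 4C = 17.
Solving: C = 3, A = 5, then B = 3.
Therefore b_7 = 35 + 3 + 3·128 = 422.

422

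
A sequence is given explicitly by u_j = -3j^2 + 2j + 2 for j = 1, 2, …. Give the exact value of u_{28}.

u_{28} = -3·28^2 + 2·28 + 2 = -2294.

-2294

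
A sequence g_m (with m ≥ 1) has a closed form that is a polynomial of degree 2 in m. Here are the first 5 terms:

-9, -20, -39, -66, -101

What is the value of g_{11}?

1st diffs: -11, -19, -27, -35.
2nd diffs: -8, -8, -8 (constant).
Newton forward-difference form: g_m = -9 + (-11)·C(m-1,1) + (-8)·C(m-1,2).
At m = 11: m-1 = 10, so g_{11} = -9 - 110 - 360 = -479.

-479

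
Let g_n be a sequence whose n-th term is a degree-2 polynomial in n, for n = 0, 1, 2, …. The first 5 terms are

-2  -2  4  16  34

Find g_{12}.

1st diffs: 0, 6, 12, 18.
2nd diffs: 6, 6, 6 (constant).
So g_n = 3n^2 - 3n - 2.
Evaluating at n = 12 gives g_{12} = 394.

394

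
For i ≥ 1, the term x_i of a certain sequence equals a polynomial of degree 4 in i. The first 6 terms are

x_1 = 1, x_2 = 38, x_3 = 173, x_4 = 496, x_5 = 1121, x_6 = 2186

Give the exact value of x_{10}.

1st diffs: 37, 135, 323, 625, 1065.
2nd diffs: 98, 188, 302, 440.
3rd diffs: 90, 114, 138.
4th diffs: 24, 24 (constant).
So x_i = i^4 + 5i^3 - 6i^2 + 5i - 4.
Evaluating at i = 10 gives x_{10} = 14446.

14446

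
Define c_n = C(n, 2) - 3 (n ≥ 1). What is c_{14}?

88

C(14, 2) = 91, so c_{14} = 88.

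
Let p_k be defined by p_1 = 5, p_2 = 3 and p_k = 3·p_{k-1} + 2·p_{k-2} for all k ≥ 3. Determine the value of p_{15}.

Applying the relation repeatedly:
p_3 = 19, p_4 = 63, p_5 = 227, …, p_{12} = 1647471, p_{13} = 5867555, p_{14} = 20897607, p_{15} = 74427931.

74427931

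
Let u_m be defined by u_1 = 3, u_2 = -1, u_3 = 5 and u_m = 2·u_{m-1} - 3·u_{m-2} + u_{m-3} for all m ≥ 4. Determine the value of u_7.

Applying the relation repeatedly:
u_4 = 16, u_5 = 16, u_6 = -11, u_7 = -54.

-54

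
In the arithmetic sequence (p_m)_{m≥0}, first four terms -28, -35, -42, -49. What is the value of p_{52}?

Common difference d = -7.
p_m = -28 + (m - 0)·(-7).
p_{52} = -28 + 52·(-7) = -392.

-392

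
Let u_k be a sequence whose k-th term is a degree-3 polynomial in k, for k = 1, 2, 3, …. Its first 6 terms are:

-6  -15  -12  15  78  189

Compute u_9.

930

1st diffs: -9, 3, 27, 63, 111.
2nd diffs: 12, 24, 36, 48.
3rd diffs: 12, 12, 12 (constant).
Newton forward-difference form: u_k = -6 + (-9)·C(k-1,1) + 12·C(k-1,2) + 12·C(k-1,3).
At k = 9: k-1 = 8, so u_9 = -6 - 72 + 336 + 672 = 930.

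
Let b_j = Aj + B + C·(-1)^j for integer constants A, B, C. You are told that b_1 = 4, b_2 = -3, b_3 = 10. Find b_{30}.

81

The three given values yield: A + B - C = 4; 2A + B + C = -3; 3A + B - C = 10.
Subtracting the first from the second: A + 2C = -7.
Subtracting the second from the third: A - 2C = 13.
Solving: C = -5, A = 3, then B = -4.
So b_j = 3·j + (-4) + (-5)·(-1)^j; at j=30 this is 81.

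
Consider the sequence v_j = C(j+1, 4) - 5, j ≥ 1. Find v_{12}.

C(13, 4) = 715, so v_{12} = 710.

710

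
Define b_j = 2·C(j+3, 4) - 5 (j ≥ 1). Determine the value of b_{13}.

C(16, 4) = 1820, so b_{13} = 3635.

3635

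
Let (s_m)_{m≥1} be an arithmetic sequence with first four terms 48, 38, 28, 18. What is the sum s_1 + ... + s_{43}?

-6966

Common difference d = -10.
s_m = 48 + (m - 1)·(-10).
s_{43} = -372; S = 43·(48 + (-372))/2 = -6966.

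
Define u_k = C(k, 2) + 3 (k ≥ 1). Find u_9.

C(9, 2) = 36, so u_9 = 39.

39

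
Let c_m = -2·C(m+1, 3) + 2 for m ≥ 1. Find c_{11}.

C(12, 3) = 220, so c_{11} = -438.

-438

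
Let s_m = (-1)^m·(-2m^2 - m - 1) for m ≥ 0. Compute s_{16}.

-529

(-1)^16 = 1; -2m^2 - m - 1 at m=16 is -529; so s_{16} = -529.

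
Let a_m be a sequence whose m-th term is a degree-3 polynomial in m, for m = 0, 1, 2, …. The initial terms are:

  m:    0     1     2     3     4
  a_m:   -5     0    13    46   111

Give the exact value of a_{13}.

1st diffs: 5, 13, 33, 65.
2nd diffs: 8, 20, 32.
3rd diffs: 12, 12 (constant).
Newton forward-difference form: a_m = -5 + 5·C(m,1) + 8·C(m,2) + 12·C(m,3).
At m = 13: m = 13, so a_{13} = -5 + 65 + 624 + 3432 = 4116.

4116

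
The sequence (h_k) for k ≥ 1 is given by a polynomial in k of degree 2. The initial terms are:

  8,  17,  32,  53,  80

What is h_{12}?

437

1st diffs: 9, 15, 21, 27.
2nd diffs: 6, 6, 6 (constant).
Newton forward-difference form: h_k = 8 + 9·C(k-1,1) + 6·C(k-1,2).
At k = 12: k-1 = 11, so h_{12} = 8 + 99 + 330 = 437.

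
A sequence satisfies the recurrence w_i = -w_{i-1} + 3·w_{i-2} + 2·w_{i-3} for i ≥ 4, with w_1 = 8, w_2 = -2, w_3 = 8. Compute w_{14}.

-2462

Step forward from the initial values:
w_4 = 2;  w_5 = 18;  w_6 = 4;  …;  w_{11} = 602;  w_{12} = -508;  w_{13} = 2142;  w_{14} = -2462.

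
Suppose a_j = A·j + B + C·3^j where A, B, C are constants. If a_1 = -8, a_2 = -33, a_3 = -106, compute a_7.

The three given values yield: A + B + 3C = -8; 2A + B + 9C = -33; 3A + B + 27C = -106.
Subtracting the first from the second: A + 6C = -25.
Subtracting the second from the third: A + 18C = -73.
Solving: C = -4, A = -1, then B = 5.
So a_j = -1·j + 5 + (-4)·3^j; at j=7 this is -8750.

-8750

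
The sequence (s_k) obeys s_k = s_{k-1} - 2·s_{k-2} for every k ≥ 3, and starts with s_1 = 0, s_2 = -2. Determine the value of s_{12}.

-46

Step forward from the initial values:
s_3 = -2; s_4 = 2; s_5 = 6; s_6 = 2; s_7 = -10; s_8 = -14; s_9 = 6; s_{10} = 34; s_{11} = 22; s_{12} = -46.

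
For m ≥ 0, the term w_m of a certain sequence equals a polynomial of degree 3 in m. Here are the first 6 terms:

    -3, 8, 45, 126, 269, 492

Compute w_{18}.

1st diffs: 11, 37, 81, 143, 223.
2nd diffs: 26, 44, 62, 80.
3rd diffs: 18, 18, 18 (constant).
Newton forward-difference form: w_m = -3 + 11·C(m,1) + 26·C(m,2) + 18·C(m,3).
At m = 18: m = 18, so w_{18} = -3 + 198 + 3978 + 14688 = 18861.

18861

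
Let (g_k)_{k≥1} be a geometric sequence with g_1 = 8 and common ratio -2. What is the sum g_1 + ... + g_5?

g_k = 8·(-2)^(k-1).
S = 8·((-2)^5 - 1)/(-2 - 1) = 8·(-32 - 1)/(-3) = 88.

88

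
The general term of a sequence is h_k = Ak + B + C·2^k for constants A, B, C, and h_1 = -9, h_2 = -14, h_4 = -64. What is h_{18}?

The three given values yield: A + B + 2C = -9; 2A + B + 4C = -14; 4A + B + 16C = -64.
Subtracting the first from the second: A + 2C = -5.
Subtracting the second from the third: 2A + 12C = -50.
Solving: C = -5, A = 5, then B = -4.
Hence h_{18} = 5·18 + (-4) + (-5)·262144 = -1310634.

-1310634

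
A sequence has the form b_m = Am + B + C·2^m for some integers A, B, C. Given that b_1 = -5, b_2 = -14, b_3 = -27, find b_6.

Plug in m = 1, 2, 3: A + B + 2C = -5; 2A + B + 4C = -14; 3A + B + 8C = -27.
Subtracting the first from the second: A + 2C = -9.
Subtracting the second from the third: A + 4C = -13.
Solving: C = -2, A = -5, then B = 4.
Hence b_6 = -5·6 + 4 + (-2)·64 = -154.

-154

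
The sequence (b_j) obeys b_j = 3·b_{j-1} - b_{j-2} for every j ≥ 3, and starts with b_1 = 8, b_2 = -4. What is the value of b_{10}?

b_3 = -20, b_4 = -56, b_5 = -148, b_6 = -388, b_7 = -1016, b_8 = -2660, b_9 = -6964, b_{10} = -18232.

-18232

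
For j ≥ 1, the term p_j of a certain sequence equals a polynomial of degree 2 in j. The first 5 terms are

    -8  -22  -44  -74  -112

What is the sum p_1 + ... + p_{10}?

-1670

1st diffs: -14, -22, -30, -38.
2nd diffs: -8, -8, -8 (constant).
Newton forward-difference form: p_j = -8 + (-14)·C(j-1,1) + (-8)·C(j-1,2).
Continuing: …, -158, -212, -274, -344, …, p_{10} = -422.
Summing j = 1..10 (10 terms) gives -1670.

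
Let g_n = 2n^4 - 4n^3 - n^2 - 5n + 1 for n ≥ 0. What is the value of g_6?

g_6 = 2·6^4 - 4·6^3 - 1·6^2 - 5·6 + 1 = 1663.

1663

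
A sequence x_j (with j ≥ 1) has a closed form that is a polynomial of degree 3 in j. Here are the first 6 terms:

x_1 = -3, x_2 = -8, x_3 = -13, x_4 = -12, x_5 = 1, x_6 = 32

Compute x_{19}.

1st diffs: -5, -5, 1, 13, 31.
2nd diffs: 0, 6, 12, 18.
3rd diffs: 6, 6, 6 (constant).
Newton forward-difference form: x_j = -3 + (-5)·C(j-1,1) + 6·C(j-1,3).
At j = 19: j-1 = 18, so x_{19} = -3 - 90 + 4896 = 4803.

4803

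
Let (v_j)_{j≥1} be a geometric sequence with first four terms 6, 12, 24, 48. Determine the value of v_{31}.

6442450944

Common ratio r = 2.
v_j = 6·2^(j-1).
v_{31} = 6·2^30 = 6442450944.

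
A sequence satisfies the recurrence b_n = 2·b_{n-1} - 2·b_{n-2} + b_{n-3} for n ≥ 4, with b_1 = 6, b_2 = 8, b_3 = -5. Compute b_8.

Iterate the recurrence:
b_4 = -20  b_5 = -22  b_6 = -9  b_7 = 6  b_8 = 8.

8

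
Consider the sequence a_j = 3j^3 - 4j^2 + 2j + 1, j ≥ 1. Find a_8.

1297

a_8 = 3·8^3 - 4·8^2 + 2·8 + 1 = 1297.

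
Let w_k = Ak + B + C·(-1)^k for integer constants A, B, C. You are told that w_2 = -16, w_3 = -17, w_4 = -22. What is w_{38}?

The three given values yield: 2A + B + C = -16; 3A + B - C = -17; 4A + B + C = -22.
Subtracting the first from the second: A - 2C = -1.
Subtracting the second from the third: A + 2C = -5.
Solving: C = -1, A = -3, then B = -9.
Hence w_{38} = -3·38 + (-9) + (-1)·1 = -124.

-124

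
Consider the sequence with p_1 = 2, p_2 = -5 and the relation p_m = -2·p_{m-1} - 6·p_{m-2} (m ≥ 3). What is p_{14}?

p_3 = -2; p_4 = 34; p_5 = -56; …; p_{11} = -1568; p_{12} = -40160; p_{13} = 89728; p_{14} = 61504.

61504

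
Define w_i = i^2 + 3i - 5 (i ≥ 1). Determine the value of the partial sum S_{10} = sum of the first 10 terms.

500

Over i = 1..10: Σi = 55, Σi² = 385.
Total = (1)·385 + (3)·55 + (-5)·10 = 500.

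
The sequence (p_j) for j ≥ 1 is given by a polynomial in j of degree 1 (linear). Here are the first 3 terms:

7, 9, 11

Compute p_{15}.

35

1st diffs: 2, 2 (constant).
So p_j = 2j + 5.
Evaluating at j = 15 gives p_{15} = 35.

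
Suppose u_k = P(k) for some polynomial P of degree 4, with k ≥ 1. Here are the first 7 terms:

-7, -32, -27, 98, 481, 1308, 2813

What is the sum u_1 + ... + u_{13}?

1st diffs: -25, 5, 125, 383, 827, 1505.
2nd diffs: 30, 120, 258, 444, 678.
3rd diffs: 90, 138, 186, 234.
4th diffs: 48, 48, 48 (constant).
Newton forward-difference form: u_k = -7 + (-25)·C(k-1,1) + 30·C(k-1,2) + 90·C(k-1,3) + 48·C(k-1,4).
Continuing: …, 5278, 9033, 14456, 21973, …, u_{13} = 45233.
Summing k = 1..13 (13 terms) gives 132665.

132665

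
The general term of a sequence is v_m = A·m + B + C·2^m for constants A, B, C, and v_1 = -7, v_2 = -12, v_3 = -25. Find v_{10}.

-4068

Write the equations: A + B + 2C = -7; 2A + B + 4C = -12; 3A + B + 8C = -25.
Subtracting the first from the second: A + 2C = -5.
Subtracting the second from the third: A + 4C = -13.
Solving: C = -4, A = 3, then B = -2.
Therefore v_{10} = 30 + (-2) + (-4)·1024 = -4068.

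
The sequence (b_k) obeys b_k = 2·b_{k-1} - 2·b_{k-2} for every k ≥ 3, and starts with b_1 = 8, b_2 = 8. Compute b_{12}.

-256

Iterate the recurrence:
b_3 = 0;  b_4 = -16;  b_5 = -32;  b_6 = -32;  b_7 = 0;  b_8 = 64;  b_9 = 128;  b_{10} = 128;  b_{11} = 0;  b_{12} = -256.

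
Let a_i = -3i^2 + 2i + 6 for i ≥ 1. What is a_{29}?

-2459

a_{29} = -3·29^2 + 2·29 + 6 = -2459.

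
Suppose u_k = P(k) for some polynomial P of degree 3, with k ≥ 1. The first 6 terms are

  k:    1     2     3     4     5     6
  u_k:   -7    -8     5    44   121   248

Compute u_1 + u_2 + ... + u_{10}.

1st diffs: -1, 13, 39, 77, 127.
2nd diffs: 14, 26, 38, 50.
3rd diffs: 12, 12, 12 (constant).
Newton forward-difference form: u_k = -7 + (-1)·C(k-1,1) + 14·C(k-1,2) + 12·C(k-1,3).
Continuing: 437, 700, 1049, 1496.
Summing k = 1..10 (10 terms) gives 4085.

4085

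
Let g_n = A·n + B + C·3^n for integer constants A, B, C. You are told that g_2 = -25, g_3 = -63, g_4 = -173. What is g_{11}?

-354319

The three given values yield: 2A + B + 9C = -25; 3A + B + 27C = -63; 4A + B + 81C = -173.
Subtracting the first from the second: A + 18C = -38.
Subtracting the second from the third: A + 54C = -110.
Solving: C = -2, A = -2, then B = -3.
Therefore g_{11} = -22 + (-3) + (-2)·177147 = -354319.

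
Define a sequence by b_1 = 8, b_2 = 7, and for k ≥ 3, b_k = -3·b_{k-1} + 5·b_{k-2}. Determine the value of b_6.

Iterate the recurrence:
b_3 = 19;  b_4 = -22;  b_5 = 161;  b_6 = -593.

-593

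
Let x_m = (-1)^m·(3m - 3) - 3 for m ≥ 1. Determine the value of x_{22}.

60

(-1)^22 = 1; 3m - 3 at m=22 is 63; so x_{22} = 60.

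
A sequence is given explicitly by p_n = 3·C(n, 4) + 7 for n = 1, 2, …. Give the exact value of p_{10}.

C(10, 4) = 210, so p_{10} = 637.

637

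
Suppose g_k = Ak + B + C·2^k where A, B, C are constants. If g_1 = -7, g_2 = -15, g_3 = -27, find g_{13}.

-16435

Write the equations: A + B + 2C = -7; 2A + B + 4C = -15; 3A + B + 8C = -27.
Subtracting the first from the second: A + 2C = -8.
Subtracting the second from the third: A + 4C = -12.
Solving: C = -2, A = -4, then B = 1.
Therefore g_{13} = -52 + 1 + (-2)·8192 = -16435.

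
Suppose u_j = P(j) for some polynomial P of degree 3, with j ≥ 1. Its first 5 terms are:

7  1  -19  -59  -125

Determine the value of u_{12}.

1st diffs: -6, -20, -40, -66.
2nd diffs: -14, -20, -26.
3rd diffs: -6, -6 (constant).
So u_j = -j^3 - j^2 + 4j + 5.
Evaluating at j = 12 gives u_{12} = -1819.

-1819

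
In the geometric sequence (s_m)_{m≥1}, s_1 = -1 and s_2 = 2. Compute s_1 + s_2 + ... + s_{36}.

22906492245

Common ratio r = -2.
s_m = (-1)·(-2)^(m-1).
S = (-1)·((-2)^36 - 1)/(-2 - 1) = (-1)·(68719476736 - 1)/(-3) = 22906492245.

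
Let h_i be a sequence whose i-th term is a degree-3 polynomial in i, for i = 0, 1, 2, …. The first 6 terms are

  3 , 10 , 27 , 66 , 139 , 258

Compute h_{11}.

2610

1st diffs: 7, 17, 39, 73, 119.
2nd diffs: 10, 22, 34, 46.
3rd diffs: 12, 12, 12 (constant).
Newton forward-difference form: h_i = 3 + 7·C(i,1) + 10·C(i,2) + 12·C(i,3).
At i = 11: i = 11, so h_{11} = 3 + 77 + 550 + 1980 = 2610.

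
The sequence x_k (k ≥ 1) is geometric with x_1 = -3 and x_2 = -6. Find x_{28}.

Common ratio r = 2.
x_k = (-3)·2^(k-1).
x_{28} = (-3)·2^27 = -402653184.

-402653184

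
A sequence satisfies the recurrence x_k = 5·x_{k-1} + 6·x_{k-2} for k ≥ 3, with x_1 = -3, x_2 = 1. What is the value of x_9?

-479893

Compute successive terms:
x_3 = -13; x_4 = -59; x_5 = -373; x_6 = -2219; x_7 = -13333; x_8 = -79979; x_9 = -479893.
(Characteristic roots are 6 and -1.)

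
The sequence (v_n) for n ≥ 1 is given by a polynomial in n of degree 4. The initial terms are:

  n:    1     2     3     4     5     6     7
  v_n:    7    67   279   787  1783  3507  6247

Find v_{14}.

88147

1st diffs: 60, 212, 508, 996, 1724, 2740.
2nd diffs: 152, 296, 488, 728, 1016.
3rd diffs: 144, 192, 240, 288.
4th diffs: 48, 48, 48 (constant).
Newton forward-difference form: v_n = 7 + 60·C(n-1,1) + 152·C(n-1,2) + 144·C(n-1,3) + 48·C(n-1,4).
At n = 14: n-1 = 13, so v_{14} = 7 + 780 + 11856 + 41184 + 34320 = 88147.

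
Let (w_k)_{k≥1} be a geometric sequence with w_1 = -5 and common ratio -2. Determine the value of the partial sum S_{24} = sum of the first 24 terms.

w_k = (-5)·(-2)^(k-1).
S = (-5)·((-2)^24 - 1)/(-2 - 1) = (-5)·(16777216 - 1)/(-3) = 27962025.

27962025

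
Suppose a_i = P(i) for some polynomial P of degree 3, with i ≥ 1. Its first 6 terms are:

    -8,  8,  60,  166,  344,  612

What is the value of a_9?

1st diffs: 16, 52, 106, 178, 268.
2nd diffs: 36, 54, 72, 90.
3rd diffs: 18, 18, 18 (constant).
Newton forward-difference form: a_i = -8 + 16·C(i-1,1) + 36·C(i-1,2) + 18·C(i-1,3).
At i = 9: i-1 = 8, so a_9 = -8 + 128 + 1008 + 1008 = 2136.

2136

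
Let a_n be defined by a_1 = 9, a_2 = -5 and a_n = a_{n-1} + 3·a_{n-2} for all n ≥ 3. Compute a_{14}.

Applying the relation repeatedly:
a_3 = 22;  a_4 = 7;  a_5 = 73;  …;  a_{11} = 7921;  a_{12} = 17878;  a_{13} = 41641;  a_{14} = 95275.

95275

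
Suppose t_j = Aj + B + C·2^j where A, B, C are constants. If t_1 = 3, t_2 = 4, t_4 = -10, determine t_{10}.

-1996

At j = 1, 2, 4: A + B + 2C = 3; 2A + B + 4C = 4; 4A + B + 16C = -10.
Subtracting the first from the second: A + 2C = 1.
Subtracting the second from the third: 2A + 12C = -14.
Solving: C = -2, A = 5, then B = 2.
Hence t_{10} = 5·10 + 2 + (-2)·1024 = -1996.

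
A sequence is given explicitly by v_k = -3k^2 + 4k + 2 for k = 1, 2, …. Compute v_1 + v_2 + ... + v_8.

-452

Over k = 1..8: Σk = 36, Σk² = 204.
Total = (-3)·204 + (4)·36 + (2)·8 = -452.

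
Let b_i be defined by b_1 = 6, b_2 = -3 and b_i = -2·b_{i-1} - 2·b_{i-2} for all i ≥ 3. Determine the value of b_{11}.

-96

Iterate the recurrence:
b_3 = -6; b_4 = 18; b_5 = -24; b_6 = 12; b_7 = 24; b_8 = -72; b_9 = 96; b_{10} = -48; b_{11} = -96.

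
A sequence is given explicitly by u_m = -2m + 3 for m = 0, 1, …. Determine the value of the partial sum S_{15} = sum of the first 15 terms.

-165

Over m = 0..14: Σm = 105.
Total = (-2)·105 + (3)·15 = -165.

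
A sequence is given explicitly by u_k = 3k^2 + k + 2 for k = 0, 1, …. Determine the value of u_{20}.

u_{20} = 3·20^2 + 1·20 + 2 = 1222.

1222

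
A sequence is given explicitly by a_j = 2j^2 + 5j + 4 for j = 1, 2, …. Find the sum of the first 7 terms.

448

Over j = 1..7: Σj = 28, Σj² = 140.
Total = (2)·140 + (5)·28 + (4)·7 = 448.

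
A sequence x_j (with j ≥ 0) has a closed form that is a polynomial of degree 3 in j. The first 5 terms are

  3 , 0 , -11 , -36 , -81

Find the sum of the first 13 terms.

-6773

1st diffs: -3, -11, -25, -45.
2nd diffs: -8, -14, -20.
3rd diffs: -6, -6 (constant).
So x_j = -j^3 - j^2 - j + 3.
Continuing: …, -152, -255, -396, -581, …, x_{12} = -1881.
Summing j = 0..12 (13 terms) gives -6773.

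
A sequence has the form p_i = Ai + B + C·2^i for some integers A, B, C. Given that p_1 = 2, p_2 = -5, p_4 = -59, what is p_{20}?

-5242811

At i = 1, 2, 4: A + B + 2C = 2; 2A + B + 4C = -5; 4A + B + 16C = -59.
Subtracting the first from the second: A + 2C = -7.
Subtracting the second from the third: 2A + 12C = -54.
Solving: C = -5, A = 3, then B = 9.
So p_i = 3·i + 9 + (-5)·2^i; at i=20 this is -5242811.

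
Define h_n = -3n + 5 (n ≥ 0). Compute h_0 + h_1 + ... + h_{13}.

Over n = 0..13: Σn = 91.
Total = (-3)·91 + (5)·14 = -203.

-203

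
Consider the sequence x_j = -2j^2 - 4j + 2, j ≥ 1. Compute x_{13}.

x_{13} = -2·13^2 - 4·13 + 2 = -388.

-388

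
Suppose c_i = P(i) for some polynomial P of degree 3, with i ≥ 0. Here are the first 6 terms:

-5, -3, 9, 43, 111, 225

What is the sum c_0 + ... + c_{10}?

1st diffs: 2, 12, 34, 68, 114.
2nd diffs: 10, 22, 34, 46.
3rd diffs: 12, 12, 12 (constant).
Newton forward-difference form: c_i = -5 + 2·C(i,1) + 10·C(i,2) + 12·C(i,3).
Continuing: …, 397, 639, 963, 1381, …, c_{10} = 1905.
Summing i = 0..10 (11 terms) gives 5665.

5665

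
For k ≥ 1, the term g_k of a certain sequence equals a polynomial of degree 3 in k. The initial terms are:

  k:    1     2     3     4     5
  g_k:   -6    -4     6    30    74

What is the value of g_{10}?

804

1st diffs: 2, 10, 24, 44.
2nd diffs: 8, 14, 20.
3rd diffs: 6, 6 (constant).
So g_k = k^3 - 2k^2 + k - 6.
Evaluating at k = 10 gives g_{10} = 804.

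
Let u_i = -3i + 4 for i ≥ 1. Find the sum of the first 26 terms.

-949

Over i = 1..26: Σi = 351.
Total = (-3)·351 + (4)·26 = -949.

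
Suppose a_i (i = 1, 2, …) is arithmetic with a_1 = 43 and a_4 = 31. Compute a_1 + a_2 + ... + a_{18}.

162

Common difference d = (31 - 43) / (4 - 1) = -4.
a_i = 43 + (i - 1)·(-4).
a_{18} = -25; S = 18·(43 + (-25))/2 = 162.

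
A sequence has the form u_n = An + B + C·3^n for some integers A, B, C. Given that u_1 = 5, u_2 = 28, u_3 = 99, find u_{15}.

Write the equations: A + B + 3C = 5; 2A + B + 9C = 28; 3A + B + 27C = 99.
Subtracting the first from the second: A + 6C = 23.
Subtracting the second from the third: A + 18C = 71.
Solving: C = 4, A = -1, then B = -6.
Therefore u_{15} = -15 + (-6) + 4·14348907 = 57395607.

57395607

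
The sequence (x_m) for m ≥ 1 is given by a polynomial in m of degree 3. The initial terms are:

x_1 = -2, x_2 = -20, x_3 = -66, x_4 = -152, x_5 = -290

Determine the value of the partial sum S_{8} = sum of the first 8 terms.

-2928

1st diffs: -18, -46, -86, -138.
2nd diffs: -28, -40, -52.
3rd diffs: -12, -12 (constant).
Newton forward-difference form: x_m = -2 + (-18)·C(m-1,1) + (-28)·C(m-1,2) + (-12)·C(m-1,3).
Continuing: -492, -770, -1136.
Summing m = 1..8 (8 terms) gives -2928.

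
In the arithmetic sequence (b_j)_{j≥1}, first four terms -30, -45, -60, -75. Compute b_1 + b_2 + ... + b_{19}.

-3135

Common difference d = -15.
b_j = -30 + (j - 1)·(-15).
b_{19} = -300; S = 19·(-30 + (-300))/2 = -3135.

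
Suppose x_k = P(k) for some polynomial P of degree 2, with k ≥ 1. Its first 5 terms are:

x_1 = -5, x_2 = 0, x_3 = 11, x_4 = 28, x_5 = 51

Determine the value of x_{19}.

1st diffs: 5, 11, 17, 23.
2nd diffs: 6, 6, 6 (constant).
Newton forward-difference form: x_k = -5 + 5·C(k-1,1) + 6·C(k-1,2).
At k = 19: k-1 = 18, so x_{19} = -5 + 90 + 918 = 1003.

1003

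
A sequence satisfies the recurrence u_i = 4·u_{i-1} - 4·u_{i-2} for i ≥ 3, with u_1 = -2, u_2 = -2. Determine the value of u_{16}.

Compute successive terms:
u_3 = 0; u_4 = 8; u_5 = 32; …; u_{13} = 40960; u_{14} = 90112; u_{15} = 196608; u_{16} = 425984.
(Characteristic roots are 2 and 2.)

425984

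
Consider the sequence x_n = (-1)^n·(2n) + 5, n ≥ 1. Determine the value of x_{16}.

(-1)^16 = 1; 2n at n=16 is 32; so x_{16} = 37.

37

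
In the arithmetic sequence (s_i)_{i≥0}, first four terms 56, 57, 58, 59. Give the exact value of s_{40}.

Common difference d = 1.
s_i = 56 + (i - 0)·1.
s_{40} = 56 + 40·1 = 96.

96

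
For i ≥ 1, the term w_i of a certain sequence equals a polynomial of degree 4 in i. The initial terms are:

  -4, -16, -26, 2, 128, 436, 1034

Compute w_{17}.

63884

1st diffs: -12, -10, 28, 126, 308, 598.
2nd diffs: 2, 38, 98, 182, 290.
3rd diffs: 36, 60, 84, 108.
4th diffs: 24, 24, 24 (constant).
Newton forward-difference form: w_i = -4 + (-12)·C(i-1,1) + 2·C(i-1,2) + 36·C(i-1,3) + 24·C(i-1,4).
At i = 17: i-1 = 16, so w_{17} = -4 - 192 + 240 + 20160 + 43680 = 63884.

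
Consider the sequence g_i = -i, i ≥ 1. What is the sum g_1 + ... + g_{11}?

-66

Over i = 1..11: Σi = 66.
Total = (-1)·66 = -66.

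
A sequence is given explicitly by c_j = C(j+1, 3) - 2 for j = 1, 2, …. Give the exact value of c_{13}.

362

C(14, 3) = 364, so c_{13} = 362.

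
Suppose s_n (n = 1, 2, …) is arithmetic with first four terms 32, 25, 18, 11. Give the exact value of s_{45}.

-276

Common difference d = -7.
s_n = 32 + (n - 1)·(-7).
s_{45} = 32 + 44·(-7) = -276.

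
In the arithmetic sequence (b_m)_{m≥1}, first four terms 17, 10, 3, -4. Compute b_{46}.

Common difference d = -7.
b_m = 17 + (m - 1)·(-7).
b_{46} = 17 + 45·(-7) = -298.

-298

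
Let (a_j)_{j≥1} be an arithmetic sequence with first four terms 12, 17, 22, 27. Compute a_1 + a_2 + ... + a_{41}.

Common difference d = 5.
a_j = 12 + (j - 1)·5.
a_{41} = 212; S = 41·(12 + 212)/2 = 4592.

4592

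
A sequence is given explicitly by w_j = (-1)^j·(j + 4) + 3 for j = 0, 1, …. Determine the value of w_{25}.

(-1)^25 = -1; j + 4 at j=25 is 29; so w_{25} = -26.

-26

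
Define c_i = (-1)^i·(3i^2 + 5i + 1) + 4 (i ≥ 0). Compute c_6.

(-1)^6 = 1; 3i^2 + 5i + 1 at i=6 is 139; so c_6 = 143.

143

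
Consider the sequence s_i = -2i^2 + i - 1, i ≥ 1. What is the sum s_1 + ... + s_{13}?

Over i = 1..13: Σi = 91, Σi² = 819.
Total = (-2)·819 + (1)·91 + (-1)·13 = -1560.

-1560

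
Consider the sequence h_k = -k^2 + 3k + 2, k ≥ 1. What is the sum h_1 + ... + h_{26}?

-5096

Over k = 1..26: Σk = 351, Σk² = 6201.
Total = (-1)·6201 + (3)·351 + (2)·26 = -5096.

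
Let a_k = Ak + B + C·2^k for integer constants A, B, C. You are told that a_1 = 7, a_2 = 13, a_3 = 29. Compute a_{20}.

At k = 1, 2, 3: A + B + 2C = 7; 2A + B + 4C = 13; 3A + B + 8C = 29.
Subtracting the first from the second: A + 2C = 6.
Subtracting the second from the third: A + 4C = 16.
Solving: C = 5, A = -4, then B = 1.
Hence a_{20} = -4·20 + 1 + 5·1048576 = 5242801.

5242801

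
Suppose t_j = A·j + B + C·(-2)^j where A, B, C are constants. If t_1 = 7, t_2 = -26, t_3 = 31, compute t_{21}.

10485697

At j = 1, 2, 3: A + B - 2C = 7; 2A + B + 4C = -26; 3A + B - 8C = 31.
Subtracting the first from the second: A + 6C = -33.
Subtracting the second from the third: A - 12C = 57.
Solving: C = -5, A = -3, then B = 0.
So t_j = -3·j + 0 + (-5)·(-2)^j; at j=21 this is 10485697.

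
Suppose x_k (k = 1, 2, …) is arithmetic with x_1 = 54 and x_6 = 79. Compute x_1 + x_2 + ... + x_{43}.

Common difference d = (79 - 54) / (6 - 1) = 5.
x_k = 54 + (k - 1)·5.
x_{43} = 264; S = 43·(54 + 264)/2 = 6837.

6837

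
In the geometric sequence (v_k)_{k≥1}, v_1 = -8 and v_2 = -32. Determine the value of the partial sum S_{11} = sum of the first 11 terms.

Common ratio r = 4.
v_k = (-8)·4^(k-1).
S = (-8)·(4^11 - 1)/(4 - 1) = (-8)·(4194304 - 1)/(3) = -11184808.

-11184808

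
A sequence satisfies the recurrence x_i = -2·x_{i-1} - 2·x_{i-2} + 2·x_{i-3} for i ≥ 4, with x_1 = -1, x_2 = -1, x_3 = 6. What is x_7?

Compute successive terms:
x_4 = -12;  x_5 = 10;  x_6 = 16;  x_7 = -76.

-76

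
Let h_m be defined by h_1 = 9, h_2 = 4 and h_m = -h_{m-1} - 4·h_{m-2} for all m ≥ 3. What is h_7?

-312

Step forward from the initial values:
h_3 = -40  h_4 = 24  h_5 = 136  h_6 = -232  h_7 = -312.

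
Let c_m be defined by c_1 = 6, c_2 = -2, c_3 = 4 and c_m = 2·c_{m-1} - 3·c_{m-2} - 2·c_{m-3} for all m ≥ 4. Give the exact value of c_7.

-36

Applying the relation repeatedly:
c_4 = 2; c_5 = -4; c_6 = -22; c_7 = -36.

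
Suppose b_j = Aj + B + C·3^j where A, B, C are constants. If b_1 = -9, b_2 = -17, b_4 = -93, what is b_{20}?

Plug in j = 1, 2, 4: A + B + 3C = -9; 2A + B + 9C = -17; 4A + B + 81C = -93.
Subtracting the first from the second: A + 6C = -8.
Subtracting the second from the third: 2A + 72C = -76.
Solving: C = -1, A = -2, then B = -4.
Therefore b_{20} = -40 + (-4) + (-1)·3486784401 = -3486784445.

-3486784445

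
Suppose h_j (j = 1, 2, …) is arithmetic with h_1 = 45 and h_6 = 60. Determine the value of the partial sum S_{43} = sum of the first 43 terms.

4644

Common difference d = (60 - 45) / (6 - 1) = 3.
h_j = 45 + (j - 1)·3.
h_{43} = 171; S = 43·(45 + 171)/2 = 4644.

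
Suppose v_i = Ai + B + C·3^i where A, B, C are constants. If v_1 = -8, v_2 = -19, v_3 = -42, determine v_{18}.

-387420579

The three given values yield: A + B + 3C = -8; 2A + B + 9C = -19; 3A + B + 27C = -42.
Subtracting the first from the second: A + 6C = -11.
Subtracting the second from the third: A + 18C = -23.
Solving: C = -1, A = -5, then B = 0.
Therefore v_{18} = -90 + 0 + (-1)·387420489 = -387420579.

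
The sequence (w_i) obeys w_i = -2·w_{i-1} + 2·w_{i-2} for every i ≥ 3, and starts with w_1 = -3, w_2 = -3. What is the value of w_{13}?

40128

w_3 = 0;  w_4 = -6;  w_5 = 12;  …;  w_{10} = -1968;  w_{11} = 5376;  w_{12} = -14688;  w_{13} = 40128.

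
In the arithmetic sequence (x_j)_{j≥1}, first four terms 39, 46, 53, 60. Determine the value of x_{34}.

270

Common difference d = 7.
x_j = 39 + (j - 1)·7.
x_{34} = 39 + 33·7 = 270.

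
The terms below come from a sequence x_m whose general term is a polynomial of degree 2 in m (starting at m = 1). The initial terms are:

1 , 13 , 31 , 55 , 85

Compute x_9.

265

1st diffs: 12, 18, 24, 30.
2nd diffs: 6, 6, 6 (constant).
Newton forward-difference form: x_m = 1 + 12·C(m-1,1) + 6·C(m-1,2).
At m = 9: m-1 = 8, so x_9 = 1 + 96 + 168 = 265.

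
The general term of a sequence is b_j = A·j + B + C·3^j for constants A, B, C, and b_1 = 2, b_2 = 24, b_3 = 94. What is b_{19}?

Plug in j = 1, 2, 3: A + B + 3C = 2; 2A + B + 9C = 24; 3A + B + 27C = 94.
Subtracting the first from the second: A + 6C = 22.
Subtracting the second from the third: A + 18C = 70.
Solving: C = 4, A = -2, then B = -8.
Therefore b_{19} = -38 + (-8) + 4·1162261467 = 4649045822.

4649045822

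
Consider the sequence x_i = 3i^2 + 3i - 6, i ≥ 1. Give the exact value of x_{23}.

x_{23} = 3·23^2 + 3·23 - 6 = 1650.

1650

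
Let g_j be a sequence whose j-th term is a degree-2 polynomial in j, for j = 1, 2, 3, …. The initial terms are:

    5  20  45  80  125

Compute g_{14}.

980

1st diffs: 15, 25, 35, 45.
2nd diffs: 10, 10, 10 (constant).
So g_j = 5j^2.
Evaluating at j = 14 gives g_{14} = 980.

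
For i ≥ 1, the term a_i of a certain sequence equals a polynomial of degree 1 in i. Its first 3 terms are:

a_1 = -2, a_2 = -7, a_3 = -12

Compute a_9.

-42

1st diffs: -5, -5 (constant).
So a_i = -5i + 3.
Evaluating at i = 9 gives a_9 = -42.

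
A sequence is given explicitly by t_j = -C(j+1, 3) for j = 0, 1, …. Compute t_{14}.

-455

C(15, 3) = 455, so t_{14} = -455.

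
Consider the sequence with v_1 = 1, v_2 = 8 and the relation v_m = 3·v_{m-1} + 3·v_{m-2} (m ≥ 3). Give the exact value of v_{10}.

310473

v_3 = 27; v_4 = 105; v_5 = 396; v_6 = 1503; v_7 = 5697; v_8 = 21600; v_9 = 81891; v_{10} = 310473.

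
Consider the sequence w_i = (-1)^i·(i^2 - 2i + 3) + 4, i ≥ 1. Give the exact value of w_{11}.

(-1)^11 = -1; i^2 - 2i + 3 at i=11 is 102; so w_{11} = -98.

-98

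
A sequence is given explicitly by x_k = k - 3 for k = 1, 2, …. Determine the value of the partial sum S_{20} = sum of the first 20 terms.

150

Over k = 1..20: Σk = 210.
Total = (1)·210 + (-3)·20 = 150.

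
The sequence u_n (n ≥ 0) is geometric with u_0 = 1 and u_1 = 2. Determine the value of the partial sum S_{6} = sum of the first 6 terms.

63

Common ratio r = 2.
u_n = 1·2^(n-0).
S = 1·(2^6 - 1)/(2 - 1) = 1·(64 - 1)/(1) = 63.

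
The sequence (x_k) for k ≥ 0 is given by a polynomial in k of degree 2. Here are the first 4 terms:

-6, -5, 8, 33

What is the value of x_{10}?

544

1st diffs: 1, 13, 25.
2nd diffs: 12, 12 (constant).
Newton forward-difference form: x_k = -6 + 1·C(k,1) + 12·C(k,2).
At k = 10: k = 10, so x_{10} = -6 + 10 + 540 = 544.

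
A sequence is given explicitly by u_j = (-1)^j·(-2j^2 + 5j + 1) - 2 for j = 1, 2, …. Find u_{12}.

(-1)^12 = 1; -2j^2 + 5j + 1 at j=12 is -227; so u_{12} = -229.

-229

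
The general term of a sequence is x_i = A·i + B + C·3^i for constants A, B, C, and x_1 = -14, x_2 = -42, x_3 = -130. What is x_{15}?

-71744506

Write the equations: A + B + 3C = -14; 2A + B + 9C = -42; 3A + B + 27C = -130.
Subtracting the first from the second: A + 6C = -28.
Subtracting the second from the third: A + 18C = -88.
Solving: C = -5, A = 2, then B = -1.
So x_i = 2·i + (-1) + (-5)·3^i; at i=15 this is -71744506.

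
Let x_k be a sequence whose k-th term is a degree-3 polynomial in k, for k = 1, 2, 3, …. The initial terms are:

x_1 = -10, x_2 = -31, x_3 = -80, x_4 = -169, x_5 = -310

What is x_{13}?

1st diffs: -21, -49, -89, -141.
2nd diffs: -28, -40, -52.
3rd diffs: -12, -12 (constant).
So x_k = -2k^3 - 2k^2 - k - 5.
Evaluating at k = 13 gives x_{13} = -4750.

-4750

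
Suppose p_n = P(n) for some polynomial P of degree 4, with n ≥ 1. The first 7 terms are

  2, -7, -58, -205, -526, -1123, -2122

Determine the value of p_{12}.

1st diffs: -9, -51, -147, -321, -597, -999.
2nd diffs: -42, -96, -174, -276, -402.
3rd diffs: -54, -78, -102, -126.
4th diffs: -24, -24, -24 (constant).
So p_n = -n^4 + n^3 - 2n^2 + 5n - 1.
Evaluating at n = 12 gives p_{12} = -19237.

-19237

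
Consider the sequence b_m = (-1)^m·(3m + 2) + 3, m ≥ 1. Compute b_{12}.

41

(-1)^12 = 1; 3m + 2 at m=12 is 38; so b_{12} = 41.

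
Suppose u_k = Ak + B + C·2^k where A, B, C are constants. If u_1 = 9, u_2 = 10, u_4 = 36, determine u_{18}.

Plug in k = 1, 2, 4: A + B + 2C = 9; 2A + B + 4C = 10; 4A + B + 16C = 36.
Subtracting the first from the second: A + 2C = 1.
Subtracting the second from the third: 2A + 12C = 26.
Solving: C = 3, A = -5, then B = 8.
So u_k = -5·k + 8 + 3·2^k; at k=18 this is 786350.

786350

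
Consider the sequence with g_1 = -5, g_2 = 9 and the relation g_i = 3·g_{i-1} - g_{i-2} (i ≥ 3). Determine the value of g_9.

Compute successive terms:
g_3 = 32; g_4 = 87; g_5 = 229; g_6 = 600; g_7 = 1571; g_8 = 4113; g_9 = 10768.

10768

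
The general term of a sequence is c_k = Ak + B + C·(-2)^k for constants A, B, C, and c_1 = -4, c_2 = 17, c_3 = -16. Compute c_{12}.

12323

Plug in k = 1, 2, 3: A + B - 2C = -4; 2A + B + 4C = 17; 3A + B - 8C = -16.
Subtracting the first from the second: A + 6C = 21.
Subtracting the second from the third: A - 12C = -33.
Solving: C = 3, A = 3, then B = -1.
So c_k = 3·k + (-1) + 3·(-2)^k; at k=12 this is 12323.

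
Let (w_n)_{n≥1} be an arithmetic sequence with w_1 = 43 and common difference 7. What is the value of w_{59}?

449

w_n = 43 + (n - 1)·7.
w_{59} = 43 + 58·7 = 449.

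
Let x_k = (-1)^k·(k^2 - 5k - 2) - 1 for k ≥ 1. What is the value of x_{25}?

-499

(-1)^25 = -1; k^2 - 5k - 2 at k=25 is 498; so x_{25} = -499.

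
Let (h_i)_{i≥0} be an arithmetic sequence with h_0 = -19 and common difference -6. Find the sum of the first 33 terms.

-3795

h_i = -19 + (i - 0)·(-6).
h_{32} = -211; S = 33·(-19 + (-211))/2 = -3795.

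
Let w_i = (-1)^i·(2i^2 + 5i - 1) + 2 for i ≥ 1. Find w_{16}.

593

(-1)^16 = 1; 2i^2 + 5i - 1 at i=16 is 591; so w_{16} = 593.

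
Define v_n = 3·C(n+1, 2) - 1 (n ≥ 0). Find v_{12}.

233

C(13, 2) = 78, so v_{12} = 233.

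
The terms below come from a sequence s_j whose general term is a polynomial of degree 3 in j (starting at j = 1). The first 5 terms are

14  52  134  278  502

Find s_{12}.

1st diffs: 38, 82, 144, 224.
2nd diffs: 44, 62, 80.
3rd diffs: 18, 18 (constant).
Newton forward-difference form: s_j = 14 + 38·C(j-1,1) + 44·C(j-1,2) + 18·C(j-1,3).
At j = 12: j-1 = 11, so s_{12} = 14 + 418 + 2420 + 2970 = 5822.

5822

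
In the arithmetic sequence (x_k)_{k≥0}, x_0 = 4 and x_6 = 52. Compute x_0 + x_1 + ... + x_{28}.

3364

Common difference d = (52 - 4) / (6 - 0) = 8.
x_k = 4 + (k - 0)·8.
x_{28} = 228; S = 29·(4 + 228)/2 = 3364.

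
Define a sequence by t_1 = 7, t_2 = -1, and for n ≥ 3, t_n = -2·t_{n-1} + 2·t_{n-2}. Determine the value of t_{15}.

t_3 = 16; t_4 = -34; t_5 = 100; …; t_{12} = -111904; t_{13} = 305728; t_{14} = -835264; t_{15} = 2281984.

2281984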